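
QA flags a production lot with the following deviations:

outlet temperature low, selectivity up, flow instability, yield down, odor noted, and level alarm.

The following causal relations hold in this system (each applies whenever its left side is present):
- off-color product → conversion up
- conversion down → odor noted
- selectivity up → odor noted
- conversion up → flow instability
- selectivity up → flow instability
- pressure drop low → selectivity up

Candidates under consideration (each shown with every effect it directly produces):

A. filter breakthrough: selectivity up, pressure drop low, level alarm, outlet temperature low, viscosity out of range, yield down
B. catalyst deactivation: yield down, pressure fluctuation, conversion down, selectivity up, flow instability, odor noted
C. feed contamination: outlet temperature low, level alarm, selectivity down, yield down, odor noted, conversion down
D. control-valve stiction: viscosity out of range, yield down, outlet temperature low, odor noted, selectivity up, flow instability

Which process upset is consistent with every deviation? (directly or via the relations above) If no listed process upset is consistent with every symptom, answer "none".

Testing each hypothesis:
(A) filter breakthrough — outlet temperature low ✓; selectivity up ✓; flow instability ✓ (by selectivity up → flow instability); yield down ✓; odor noted ✓ (by selectivity up → odor noted); level alarm ✓
(B) catalyst deactivation — does not account for outlet temperature low, level alarm
(C) feed contamination — fails on selectivity up, flow instability (predicts selectivity down, not selectivity up)
(D) control-valve stiction — does not account for level alarm
Only (A) is consistent with every observation.

A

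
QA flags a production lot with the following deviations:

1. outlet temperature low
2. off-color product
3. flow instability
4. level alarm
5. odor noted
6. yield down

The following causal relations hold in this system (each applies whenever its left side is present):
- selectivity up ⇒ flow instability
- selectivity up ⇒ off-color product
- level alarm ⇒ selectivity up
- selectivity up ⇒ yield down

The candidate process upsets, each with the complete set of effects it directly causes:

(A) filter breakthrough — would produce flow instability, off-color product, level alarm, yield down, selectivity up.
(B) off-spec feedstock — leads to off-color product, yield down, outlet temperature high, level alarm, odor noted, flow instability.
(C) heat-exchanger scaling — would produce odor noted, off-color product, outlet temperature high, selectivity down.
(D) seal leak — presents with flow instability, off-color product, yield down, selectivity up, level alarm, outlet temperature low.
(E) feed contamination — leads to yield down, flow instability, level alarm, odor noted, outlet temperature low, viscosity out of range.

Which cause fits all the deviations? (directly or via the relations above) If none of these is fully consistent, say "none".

E

Checking each candidate against the observations:
(A) filter breakthrough — does not account for outlet temperature low, odor noted
(B) off-spec feedstock — fails on outlet temperature low (predicts outlet temperature high, not outlet temperature low)
(C) heat-exchanger scaling — fails on outlet temperature low, flow instability, level alarm, yield down (predicts outlet temperature high, not outlet temperature low)
(D) seal leak — does not account for odor noted
(E) feed contamination — outlet temperature low yes; off-color product yes (by level alarm → selectivity up → off-color product); flow instability yes; level alarm yes; odor noted yes; yield down yes
Only (E) is consistent with every observation.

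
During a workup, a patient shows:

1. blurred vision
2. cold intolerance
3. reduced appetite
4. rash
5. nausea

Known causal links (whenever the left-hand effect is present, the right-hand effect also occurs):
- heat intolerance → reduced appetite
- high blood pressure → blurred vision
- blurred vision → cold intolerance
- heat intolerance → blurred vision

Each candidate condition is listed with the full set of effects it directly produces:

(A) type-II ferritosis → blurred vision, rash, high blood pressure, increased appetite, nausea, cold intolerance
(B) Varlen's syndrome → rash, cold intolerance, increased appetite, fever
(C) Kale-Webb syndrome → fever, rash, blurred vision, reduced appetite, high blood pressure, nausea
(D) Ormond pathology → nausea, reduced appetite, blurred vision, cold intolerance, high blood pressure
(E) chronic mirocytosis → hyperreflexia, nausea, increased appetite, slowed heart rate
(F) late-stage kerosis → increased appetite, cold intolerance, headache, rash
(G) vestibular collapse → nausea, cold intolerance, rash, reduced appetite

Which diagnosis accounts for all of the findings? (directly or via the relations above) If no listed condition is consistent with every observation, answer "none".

Per-candidate check:
(A) type-II ferritosis — fails on reduced appetite (predicts increased appetite, not reduced appetite)
(B) Varlen's syndrome — blurred vision ✗; cold intolerance ✓; reduced appetite ✗; rash ✓; nausea ✗
(C) Kale-Webb syndrome — blurred vision ✓; cold intolerance ✓ (through blurred vision → cold intolerance); reduced appetite ✓; rash ✓; nausea ✓
(D) Ormond pathology — does not account for rash
(E) chronic mirocytosis — fails on blurred vision, cold intolerance, reduced appetite, rash (predicts increased appetite, not reduced appetite)
(F) late-stage kerosis — blurred vision ✗; cold intolerance ✓; reduced appetite ✗; rash ✓; nausea ✗
(G) vestibular collapse — does not account for blurred vision
(C) is the only candidate with no mismatches.

C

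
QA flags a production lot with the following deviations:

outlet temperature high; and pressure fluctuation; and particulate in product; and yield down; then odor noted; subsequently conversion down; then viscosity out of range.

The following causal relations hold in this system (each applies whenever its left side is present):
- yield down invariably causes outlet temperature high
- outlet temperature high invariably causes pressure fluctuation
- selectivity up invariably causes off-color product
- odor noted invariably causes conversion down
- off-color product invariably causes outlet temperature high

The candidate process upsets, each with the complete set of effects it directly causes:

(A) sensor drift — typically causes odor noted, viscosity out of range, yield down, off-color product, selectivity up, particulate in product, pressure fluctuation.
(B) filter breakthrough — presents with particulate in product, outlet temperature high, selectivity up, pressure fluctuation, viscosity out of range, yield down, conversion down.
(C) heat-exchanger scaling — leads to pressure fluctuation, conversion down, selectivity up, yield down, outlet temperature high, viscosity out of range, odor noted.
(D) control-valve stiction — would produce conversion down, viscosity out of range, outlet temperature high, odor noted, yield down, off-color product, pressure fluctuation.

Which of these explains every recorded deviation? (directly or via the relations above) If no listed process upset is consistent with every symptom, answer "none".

Per-candidate check:
(A) sensor drift — accounts for every observation (outlet temperature high via off-color product → outlet temperature high)
(B) filter breakthrough — outlet temperature high match; pressure fluctuation match; particulate in product match; yield down match; odor noted miss; conversion down match; viscosity out of range match
(C) heat-exchanger scaling — does not account for particulate in product
(D) control-valve stiction — does not account for particulate in product
Only (A) is consistent with every observation.

A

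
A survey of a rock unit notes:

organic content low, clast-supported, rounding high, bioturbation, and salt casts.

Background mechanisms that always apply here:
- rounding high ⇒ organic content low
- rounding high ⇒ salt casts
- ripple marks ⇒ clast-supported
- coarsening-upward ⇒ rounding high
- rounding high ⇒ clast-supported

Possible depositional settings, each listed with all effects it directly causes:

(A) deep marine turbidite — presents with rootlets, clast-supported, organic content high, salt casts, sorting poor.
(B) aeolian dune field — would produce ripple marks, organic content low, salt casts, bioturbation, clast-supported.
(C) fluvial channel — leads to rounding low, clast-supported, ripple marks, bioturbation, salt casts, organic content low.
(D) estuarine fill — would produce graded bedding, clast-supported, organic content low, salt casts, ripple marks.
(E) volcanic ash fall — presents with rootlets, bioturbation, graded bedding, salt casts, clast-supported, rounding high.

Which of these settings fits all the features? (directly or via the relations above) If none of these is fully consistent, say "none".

E

For each candidate, compare predicted effects to what was observed:
(A) deep marine turbidite — organic content low NO; clast-supported yes; rounding high NO; bioturbation NO; salt casts yes
(B) aeolian dune field — organic content low yes; clast-supported yes; rounding high NO; bioturbation yes; salt casts yes
(C) fluvial channel — fails on rounding high (predicts rounding low, not rounding high)
(D) estuarine fill — does not account for rounding high, bioturbation
(E) volcanic ash fall — accounts for every observation (organic content low by rounding high → organic content low)
(E) is the only candidate with no mismatches.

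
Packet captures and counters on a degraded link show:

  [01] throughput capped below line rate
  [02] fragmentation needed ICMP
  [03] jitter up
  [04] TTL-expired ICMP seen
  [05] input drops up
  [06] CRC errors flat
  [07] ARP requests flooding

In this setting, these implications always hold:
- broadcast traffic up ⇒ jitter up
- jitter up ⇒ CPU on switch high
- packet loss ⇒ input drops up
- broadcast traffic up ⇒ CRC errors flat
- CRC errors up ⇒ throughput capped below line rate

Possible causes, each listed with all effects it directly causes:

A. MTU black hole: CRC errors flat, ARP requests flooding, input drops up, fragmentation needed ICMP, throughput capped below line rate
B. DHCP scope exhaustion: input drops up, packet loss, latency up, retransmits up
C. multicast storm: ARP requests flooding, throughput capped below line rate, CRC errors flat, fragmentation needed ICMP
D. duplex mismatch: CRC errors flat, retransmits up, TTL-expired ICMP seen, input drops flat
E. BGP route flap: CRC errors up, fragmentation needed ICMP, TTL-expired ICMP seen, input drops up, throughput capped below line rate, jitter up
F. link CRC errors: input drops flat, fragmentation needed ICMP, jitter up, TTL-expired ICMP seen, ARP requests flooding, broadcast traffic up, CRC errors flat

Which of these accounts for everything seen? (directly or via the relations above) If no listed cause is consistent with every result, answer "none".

none

Per-candidate check:
(A) MTU black hole — throughput capped below line rate ✓; fragmentation needed ICMP ✓; jitter up ✗; TTL-expired ICMP seen ✗; input drops up ✓; CRC errors flat ✓; ARP requests flooding ✓
(B) DHCP scope exhaustion — throughput capped below line rate ✗; fragmentation needed ICMP ✗; jitter up ✗; TTL-expired ICMP seen ✗; input drops up ✓; CRC errors flat ✗; ARP requests flooding ✗
(C) multicast storm — throughput capped below line rate ✓; fragmentation needed ICMP ✓; jitter up ✗; TTL-expired ICMP seen ✗; input drops up ✗; CRC errors flat ✓; ARP requests flooding ✓
(D) duplex mismatch — throughput capped below line rate ✗; fragmentation needed ICMP ✗; jitter up ✗; TTL-expired ICMP seen ✓; input drops up ✗; CRC errors flat ✓; ARP requests flooding ✗
(E) BGP route flap — throughput capped below line rate ✓; fragmentation needed ICMP ✓; jitter up ✓; TTL-expired ICMP seen ✓; input drops up ✓; CRC errors flat ✗; ARP requests flooding ✗
(F) link CRC errors — fails on throughput capped below line rate, input drops up (predicts input drops flat, not input drops up)
Every candidate fails on at least one observation.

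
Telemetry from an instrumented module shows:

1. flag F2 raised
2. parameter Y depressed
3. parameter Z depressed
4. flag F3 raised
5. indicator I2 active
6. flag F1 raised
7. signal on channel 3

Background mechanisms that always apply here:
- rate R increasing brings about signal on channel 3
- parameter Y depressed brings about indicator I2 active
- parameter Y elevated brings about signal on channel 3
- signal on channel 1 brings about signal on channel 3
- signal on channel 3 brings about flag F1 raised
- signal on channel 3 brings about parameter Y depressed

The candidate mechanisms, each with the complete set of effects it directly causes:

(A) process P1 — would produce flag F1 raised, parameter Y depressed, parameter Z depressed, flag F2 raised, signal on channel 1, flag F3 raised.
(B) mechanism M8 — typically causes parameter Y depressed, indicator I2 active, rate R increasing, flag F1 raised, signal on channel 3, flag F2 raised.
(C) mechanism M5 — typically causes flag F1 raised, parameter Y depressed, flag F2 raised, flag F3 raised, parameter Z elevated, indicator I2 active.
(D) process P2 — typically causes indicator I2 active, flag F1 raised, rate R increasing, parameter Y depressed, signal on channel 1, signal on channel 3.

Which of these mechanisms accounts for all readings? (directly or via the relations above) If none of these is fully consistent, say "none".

For each candidate, compare predicted effects to what was observed:
(A) process P1 — flag F2 raised +; parameter Y depressed +; parameter Z depressed +; flag F3 raised +; indicator I2 active + (through parameter Y depressed → indicator I2 active); flag F1 raised +; signal on channel 3 + (through signal on channel 1 → signal on channel 3)
(B) mechanism M8 — flag F2 raised +; parameter Y depressed +; parameter Z depressed -; flag F3 raised -; indicator I2 active +; flag F1 raised +; signal on channel 3 +
(C) mechanism M5 — flag F2 raised +; parameter Y depressed +; parameter Z depressed -; flag F3 raised +; indicator I2 active +; flag F1 raised +; signal on channel 3 -
(D) process P2 — flag F2 raised -; parameter Y depressed +; parameter Z depressed -; flag F3 raised -; indicator I2 active +; flag F1 raised +; signal on channel 3 +
(A) alone accounts for all the evidence.

A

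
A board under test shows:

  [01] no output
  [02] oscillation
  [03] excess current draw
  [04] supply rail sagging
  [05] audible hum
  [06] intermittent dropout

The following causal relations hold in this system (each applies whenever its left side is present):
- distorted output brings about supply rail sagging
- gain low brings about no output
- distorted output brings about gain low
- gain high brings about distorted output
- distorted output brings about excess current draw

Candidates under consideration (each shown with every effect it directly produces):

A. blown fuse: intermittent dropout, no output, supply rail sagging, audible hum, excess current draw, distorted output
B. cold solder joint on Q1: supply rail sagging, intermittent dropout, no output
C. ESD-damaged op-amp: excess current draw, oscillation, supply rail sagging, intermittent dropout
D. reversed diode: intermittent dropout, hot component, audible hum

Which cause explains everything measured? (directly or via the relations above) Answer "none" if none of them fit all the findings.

none

Checking each candidate against the observations:
(A) blown fuse — does not account for oscillation
(B) cold solder joint on Q1 — does not account for oscillation, excess current draw, audible hum
(C) ESD-damaged op-amp — no output -; oscillation +; excess current draw +; supply rail sagging +; audible hum -; intermittent dropout +
(D) reversed diode — no output -; oscillation -; excess current draw -; supply rail sagging -; audible hum +; intermittent dropout +
None of the listed candidates fits everything.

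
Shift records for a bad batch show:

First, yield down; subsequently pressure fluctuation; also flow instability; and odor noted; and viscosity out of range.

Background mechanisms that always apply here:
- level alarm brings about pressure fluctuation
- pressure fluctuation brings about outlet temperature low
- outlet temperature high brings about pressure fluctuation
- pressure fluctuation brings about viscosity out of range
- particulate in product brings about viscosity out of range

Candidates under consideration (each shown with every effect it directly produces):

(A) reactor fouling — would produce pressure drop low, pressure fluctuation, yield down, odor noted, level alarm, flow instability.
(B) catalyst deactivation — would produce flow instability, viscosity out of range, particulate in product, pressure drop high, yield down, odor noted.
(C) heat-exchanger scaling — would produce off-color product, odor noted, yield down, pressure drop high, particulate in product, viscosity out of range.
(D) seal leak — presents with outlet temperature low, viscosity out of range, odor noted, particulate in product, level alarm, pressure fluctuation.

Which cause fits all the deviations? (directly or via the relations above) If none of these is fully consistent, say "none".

For each candidate, compare predicted effects to what was observed:
(A) reactor fouling — yield down yes; pressure fluctuation yes; flow instability yes; odor noted yes; viscosity out of range yes (through pressure fluctuation → viscosity out of range)
(B) catalyst deactivation — does not account for pressure fluctuation
(C) heat-exchanger scaling — does not account for pressure fluctuation, flow instability
(D) seal leak — yield down NO; pressure fluctuation yes; flow instability NO; odor noted yes; viscosity out of range yes
(A) alone accounts for all the evidence.

A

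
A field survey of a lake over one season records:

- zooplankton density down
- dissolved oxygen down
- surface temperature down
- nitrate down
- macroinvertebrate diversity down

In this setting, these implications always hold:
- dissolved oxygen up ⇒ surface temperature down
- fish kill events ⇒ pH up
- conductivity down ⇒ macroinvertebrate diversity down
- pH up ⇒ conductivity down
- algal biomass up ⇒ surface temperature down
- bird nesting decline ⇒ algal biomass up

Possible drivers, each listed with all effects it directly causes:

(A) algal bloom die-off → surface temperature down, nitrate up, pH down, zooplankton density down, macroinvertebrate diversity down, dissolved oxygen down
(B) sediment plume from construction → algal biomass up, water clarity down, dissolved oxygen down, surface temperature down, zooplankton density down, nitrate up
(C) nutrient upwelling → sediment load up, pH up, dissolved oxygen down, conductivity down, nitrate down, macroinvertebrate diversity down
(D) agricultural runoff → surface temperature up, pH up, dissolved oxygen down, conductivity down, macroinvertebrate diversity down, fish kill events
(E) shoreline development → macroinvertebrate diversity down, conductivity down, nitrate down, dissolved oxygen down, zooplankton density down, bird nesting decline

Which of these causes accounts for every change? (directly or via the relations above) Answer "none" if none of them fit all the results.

Checking each candidate against the observations:
(A) algal bloom die-off — zooplankton density down ✓; dissolved oxygen down ✓; surface temperature down ✓; nitrate down ✗; macroinvertebrate diversity down ✓
(B) sediment plume from construction — zooplankton density down ✓; dissolved oxygen down ✓; surface temperature down ✓; nitrate down ✗; macroinvertebrate diversity down ✗
(C) nutrient upwelling — does not account for zooplankton density down, surface temperature down
(D) agricultural runoff — zooplankton density down ✗; dissolved oxygen down ✓; surface temperature down ✗; nitrate down ✗; macroinvertebrate diversity down ✓
(E) shoreline development — zooplankton density down ✓; dissolved oxygen down ✓; surface temperature down ✓ (by bird nesting decline → algal biomass up → surface temperature down); nitrate down ✓; macroinvertebrate diversity down ✓
(E) is the only candidate with no mismatches.

E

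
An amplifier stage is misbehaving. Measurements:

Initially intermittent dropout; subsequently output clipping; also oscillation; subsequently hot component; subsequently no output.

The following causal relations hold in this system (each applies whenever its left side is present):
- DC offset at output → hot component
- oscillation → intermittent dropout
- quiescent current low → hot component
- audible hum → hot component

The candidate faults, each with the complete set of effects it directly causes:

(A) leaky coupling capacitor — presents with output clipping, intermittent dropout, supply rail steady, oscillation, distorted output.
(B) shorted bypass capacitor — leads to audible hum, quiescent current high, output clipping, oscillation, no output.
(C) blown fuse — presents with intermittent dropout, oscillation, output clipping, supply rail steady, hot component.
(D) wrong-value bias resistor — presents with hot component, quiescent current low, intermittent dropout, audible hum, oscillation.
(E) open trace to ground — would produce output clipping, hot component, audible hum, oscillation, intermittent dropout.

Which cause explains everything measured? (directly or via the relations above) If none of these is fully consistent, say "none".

For each candidate, compare predicted effects to what was observed:
(A) leaky coupling capacitor — intermittent dropout ✓; output clipping ✓; oscillation ✓; hot component ✗; no output ✗
(B) shorted bypass capacitor — accounts for every observation (intermittent dropout by oscillation → intermittent dropout)
(C) blown fuse — does not account for no output
(D) wrong-value bias resistor — intermittent dropout ✓; output clipping ✗; oscillation ✓; hot component ✓; no output ✗
(E) open trace to ground — intermittent dropout ✓; output clipping ✓; oscillation ✓; hot component ✓; no output ✗
(B) alone accounts for all the evidence.

B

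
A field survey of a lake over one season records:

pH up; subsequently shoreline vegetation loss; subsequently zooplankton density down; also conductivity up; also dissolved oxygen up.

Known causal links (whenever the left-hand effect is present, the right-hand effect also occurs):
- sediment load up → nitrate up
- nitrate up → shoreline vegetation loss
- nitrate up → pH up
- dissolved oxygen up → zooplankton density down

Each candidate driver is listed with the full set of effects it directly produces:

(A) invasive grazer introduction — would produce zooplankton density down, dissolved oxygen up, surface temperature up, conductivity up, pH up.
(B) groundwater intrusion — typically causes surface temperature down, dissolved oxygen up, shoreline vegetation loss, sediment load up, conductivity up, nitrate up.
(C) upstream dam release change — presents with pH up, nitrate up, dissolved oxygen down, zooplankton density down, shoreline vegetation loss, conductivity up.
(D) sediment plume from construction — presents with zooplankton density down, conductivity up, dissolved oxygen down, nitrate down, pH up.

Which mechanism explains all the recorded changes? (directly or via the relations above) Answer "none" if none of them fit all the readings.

Testing each hypothesis:
(A) invasive grazer introduction — pH up +; shoreline vegetation loss -; zooplankton density down +; conductivity up +; dissolved oxygen up +
(B) groundwater intrusion — accounts for every observation (pH up through nitrate up → pH up)
(C) upstream dam release change — pH up +; shoreline vegetation loss +; zooplankton density down +; conductivity up +; dissolved oxygen up -
(D) sediment plume from construction — fails on shoreline vegetation loss, dissolved oxygen up (predicts dissolved oxygen down, not dissolved oxygen up)
(B) alone accounts for all the evidence.

B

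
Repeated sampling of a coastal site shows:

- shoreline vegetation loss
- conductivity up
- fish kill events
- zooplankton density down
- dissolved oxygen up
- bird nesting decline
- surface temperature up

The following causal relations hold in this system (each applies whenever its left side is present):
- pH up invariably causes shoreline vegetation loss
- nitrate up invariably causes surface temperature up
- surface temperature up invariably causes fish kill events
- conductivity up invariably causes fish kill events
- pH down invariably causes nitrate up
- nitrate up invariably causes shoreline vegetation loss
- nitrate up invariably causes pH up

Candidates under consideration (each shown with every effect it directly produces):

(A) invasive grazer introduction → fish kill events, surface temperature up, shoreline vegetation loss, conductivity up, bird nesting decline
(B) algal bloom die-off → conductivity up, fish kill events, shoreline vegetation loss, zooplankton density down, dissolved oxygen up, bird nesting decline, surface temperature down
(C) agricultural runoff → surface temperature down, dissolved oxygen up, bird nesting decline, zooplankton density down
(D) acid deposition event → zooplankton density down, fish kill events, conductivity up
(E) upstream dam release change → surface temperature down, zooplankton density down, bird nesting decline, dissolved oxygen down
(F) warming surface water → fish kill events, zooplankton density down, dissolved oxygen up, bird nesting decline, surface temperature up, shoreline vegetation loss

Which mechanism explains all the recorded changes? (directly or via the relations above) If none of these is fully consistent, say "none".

none

Per-candidate check:
(A) invasive grazer introduction — shoreline vegetation loss +; conductivity up +; fish kill events +; zooplankton density down -; dissolved oxygen up -; bird nesting decline +; surface temperature up +
(B) algal bloom die-off — fails on surface temperature up (predicts surface temperature down, not surface temperature up)
(C) agricultural runoff — shoreline vegetation loss -; conductivity up -; fish kill events -; zooplankton density down +; dissolved oxygen up +; bird nesting decline +; surface temperature up -
(D) acid deposition event — does not account for shoreline vegetation loss, dissolved oxygen up, bird nesting decline, surface temperature up
(E) upstream dam release change — shoreline vegetation loss -; conductivity up -; fish kill events -; zooplankton density down +; dissolved oxygen up -; bird nesting decline +; surface temperature up -
(F) warming surface water — does not account for conductivity up
No candidate is consistent with all observations.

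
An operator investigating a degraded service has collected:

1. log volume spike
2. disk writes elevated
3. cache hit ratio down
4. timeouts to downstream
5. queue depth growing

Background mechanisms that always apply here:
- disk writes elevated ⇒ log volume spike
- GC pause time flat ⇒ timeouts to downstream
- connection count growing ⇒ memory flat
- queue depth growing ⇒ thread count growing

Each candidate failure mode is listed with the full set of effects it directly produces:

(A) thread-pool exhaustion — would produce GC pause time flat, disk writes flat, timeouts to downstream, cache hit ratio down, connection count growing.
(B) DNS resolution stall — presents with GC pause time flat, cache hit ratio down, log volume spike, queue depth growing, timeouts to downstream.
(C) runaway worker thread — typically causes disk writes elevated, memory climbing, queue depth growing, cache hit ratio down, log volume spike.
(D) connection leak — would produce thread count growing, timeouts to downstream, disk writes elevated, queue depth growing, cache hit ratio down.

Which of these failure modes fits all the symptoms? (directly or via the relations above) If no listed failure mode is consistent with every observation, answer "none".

D

Checking each candidate against the observations:
(A) thread-pool exhaustion — log volume spike NO; disk writes elevated NO; cache hit ratio down yes; timeouts to downstream yes; queue depth growing NO
(B) DNS resolution stall — does not account for disk writes elevated
(C) runaway worker thread — does not account for timeouts to downstream
(D) connection leak — log volume spike yes (through disk writes elevated → log volume spike); disk writes elevated yes; cache hit ratio down yes; timeouts to downstream yes; queue depth growing yes
(D) alone accounts for all the evidence.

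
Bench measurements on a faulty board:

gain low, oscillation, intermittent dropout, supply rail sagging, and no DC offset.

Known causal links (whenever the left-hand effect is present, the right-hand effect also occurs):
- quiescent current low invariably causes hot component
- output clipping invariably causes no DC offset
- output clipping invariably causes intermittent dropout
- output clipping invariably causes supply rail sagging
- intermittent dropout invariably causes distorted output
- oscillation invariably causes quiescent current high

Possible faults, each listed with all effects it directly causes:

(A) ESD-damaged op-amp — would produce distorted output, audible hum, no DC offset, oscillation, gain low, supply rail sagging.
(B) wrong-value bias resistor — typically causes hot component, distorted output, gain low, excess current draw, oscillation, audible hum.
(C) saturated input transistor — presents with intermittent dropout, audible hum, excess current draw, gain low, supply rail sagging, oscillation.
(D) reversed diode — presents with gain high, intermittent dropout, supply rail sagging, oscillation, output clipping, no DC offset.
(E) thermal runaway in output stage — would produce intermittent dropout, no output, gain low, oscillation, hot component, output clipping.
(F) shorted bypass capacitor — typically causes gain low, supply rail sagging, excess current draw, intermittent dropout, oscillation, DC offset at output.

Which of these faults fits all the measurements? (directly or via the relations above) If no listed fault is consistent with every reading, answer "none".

Checking each candidate against the observations:
(A) ESD-damaged op-amp — does not account for intermittent dropout
(B) wrong-value bias resistor — gain low yes; oscillation yes; intermittent dropout NO; supply rail sagging NO; no DC offset NO
(C) saturated input transistor — gain low yes; oscillation yes; intermittent dropout yes; supply rail sagging yes; no DC offset NO
(D) reversed diode — gain low NO; oscillation yes; intermittent dropout yes; supply rail sagging yes; no DC offset yes
(E) thermal runaway in output stage — gain low yes; oscillation yes; intermittent dropout yes; supply rail sagging yes (by output clipping → supply rail sagging); no DC offset yes (by output clipping → no DC offset)
(F) shorted bypass capacitor — fails on no DC offset (predicts DC offset at output, not no DC offset)
(E) is the only candidate with no mismatches.

E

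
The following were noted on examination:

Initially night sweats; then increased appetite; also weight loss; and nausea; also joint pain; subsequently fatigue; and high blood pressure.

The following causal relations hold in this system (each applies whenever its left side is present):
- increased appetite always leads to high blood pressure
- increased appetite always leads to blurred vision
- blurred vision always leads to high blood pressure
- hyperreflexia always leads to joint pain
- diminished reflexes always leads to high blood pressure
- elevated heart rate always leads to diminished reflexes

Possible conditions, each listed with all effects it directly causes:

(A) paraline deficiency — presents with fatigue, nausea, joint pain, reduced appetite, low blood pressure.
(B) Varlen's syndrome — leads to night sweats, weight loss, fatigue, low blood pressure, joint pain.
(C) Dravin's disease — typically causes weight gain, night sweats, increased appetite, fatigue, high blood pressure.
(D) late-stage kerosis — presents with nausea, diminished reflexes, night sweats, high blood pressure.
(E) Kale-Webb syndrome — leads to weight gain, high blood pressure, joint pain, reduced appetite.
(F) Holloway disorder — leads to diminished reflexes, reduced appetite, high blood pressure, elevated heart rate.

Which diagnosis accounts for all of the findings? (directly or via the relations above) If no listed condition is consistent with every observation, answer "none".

none

Per-candidate check:
(A) paraline deficiency — night sweats ✗; increased appetite ✗; weight loss ✗; nausea ✓; joint pain ✓; fatigue ✓; high blood pressure ✗
(B) Varlen's syndrome — night sweats ✓; increased appetite ✗; weight loss ✓; nausea ✗; joint pain ✓; fatigue ✓; high blood pressure ✗
(C) Dravin's disease — fails on weight loss, nausea, joint pain (predicts weight gain, not weight loss)
(D) late-stage kerosis — does not account for increased appetite, weight loss, joint pain, fatigue
(E) Kale-Webb syndrome — fails on night sweats, increased appetite, weight loss, nausea, fatigue (predicts reduced appetite, not increased appetite; predicts weight gain, not weight loss)
(F) Holloway disorder — fails on night sweats, increased appetite, weight loss, nausea, joint pain, fatigue (predicts reduced appetite, not increased appetite)
Every candidate fails on at least one observation.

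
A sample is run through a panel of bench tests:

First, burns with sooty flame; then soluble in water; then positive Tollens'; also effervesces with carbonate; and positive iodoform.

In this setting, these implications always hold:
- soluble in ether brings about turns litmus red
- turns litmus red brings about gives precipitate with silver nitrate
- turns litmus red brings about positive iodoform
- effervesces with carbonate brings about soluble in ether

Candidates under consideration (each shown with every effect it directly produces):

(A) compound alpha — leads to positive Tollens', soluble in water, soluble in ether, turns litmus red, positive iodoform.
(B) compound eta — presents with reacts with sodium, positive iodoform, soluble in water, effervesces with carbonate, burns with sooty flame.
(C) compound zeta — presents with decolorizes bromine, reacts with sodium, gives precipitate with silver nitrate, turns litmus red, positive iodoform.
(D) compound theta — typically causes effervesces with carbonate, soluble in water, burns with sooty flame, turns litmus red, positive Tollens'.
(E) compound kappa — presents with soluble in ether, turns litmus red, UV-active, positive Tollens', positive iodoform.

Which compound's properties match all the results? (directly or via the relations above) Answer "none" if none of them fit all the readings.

D

Testing each hypothesis:
(A) compound alpha — burns with sooty flame -; soluble in water +; positive Tollens' +; effervesces with carbonate -; positive iodoform +
(B) compound eta — burns with sooty flame +; soluble in water +; positive Tollens' -; effervesces with carbonate +; positive iodoform +
(C) compound zeta — does not account for burns with sooty flame, soluble in water, positive Tollens', effervesces with carbonate
(D) compound theta — burns with sooty flame +; soluble in water +; positive Tollens' +; effervesces with carbonate +; positive iodoform + (by turns litmus red → positive iodoform)
(E) compound kappa — burns with sooty flame -; soluble in water -; positive Tollens' +; effervesces with carbonate -; positive iodoform +
(D) is the only candidate with no mismatches.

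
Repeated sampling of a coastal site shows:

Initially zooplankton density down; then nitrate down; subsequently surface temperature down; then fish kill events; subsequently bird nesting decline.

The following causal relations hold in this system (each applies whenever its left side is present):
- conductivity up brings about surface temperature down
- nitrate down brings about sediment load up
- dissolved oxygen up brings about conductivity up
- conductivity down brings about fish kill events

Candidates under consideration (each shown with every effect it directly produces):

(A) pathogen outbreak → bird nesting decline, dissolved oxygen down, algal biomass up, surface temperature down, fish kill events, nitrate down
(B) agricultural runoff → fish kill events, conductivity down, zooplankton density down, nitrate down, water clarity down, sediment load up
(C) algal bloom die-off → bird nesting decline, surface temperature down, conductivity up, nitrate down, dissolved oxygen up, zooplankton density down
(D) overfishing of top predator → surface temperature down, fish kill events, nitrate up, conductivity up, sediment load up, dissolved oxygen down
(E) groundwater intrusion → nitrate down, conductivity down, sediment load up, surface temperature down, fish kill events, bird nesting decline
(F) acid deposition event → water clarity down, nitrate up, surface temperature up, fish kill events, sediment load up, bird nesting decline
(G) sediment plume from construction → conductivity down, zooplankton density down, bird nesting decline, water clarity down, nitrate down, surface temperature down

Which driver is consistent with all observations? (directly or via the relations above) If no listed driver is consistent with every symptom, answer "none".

For each candidate, compare predicted effects to what was observed:
(A) pathogen outbreak — does not account for zooplankton density down
(B) agricultural runoff — zooplankton density down match; nitrate down match; surface temperature down miss; fish kill events match; bird nesting decline miss
(C) algal bloom die-off — zooplankton density down match; nitrate down match; surface temperature down match; fish kill events miss; bird nesting decline match
(D) overfishing of top predator — zooplankton density down miss; nitrate down miss; surface temperature down match; fish kill events match; bird nesting decline miss
(E) groundwater intrusion — does not account for zooplankton density down
(F) acid deposition event — zooplankton density down miss; nitrate down miss; surface temperature down miss; fish kill events match; bird nesting decline match
(G) sediment plume from construction — accounts for every observation (fish kill events through conductivity down → fish kill events)
(G) alone accounts for all the evidence.

G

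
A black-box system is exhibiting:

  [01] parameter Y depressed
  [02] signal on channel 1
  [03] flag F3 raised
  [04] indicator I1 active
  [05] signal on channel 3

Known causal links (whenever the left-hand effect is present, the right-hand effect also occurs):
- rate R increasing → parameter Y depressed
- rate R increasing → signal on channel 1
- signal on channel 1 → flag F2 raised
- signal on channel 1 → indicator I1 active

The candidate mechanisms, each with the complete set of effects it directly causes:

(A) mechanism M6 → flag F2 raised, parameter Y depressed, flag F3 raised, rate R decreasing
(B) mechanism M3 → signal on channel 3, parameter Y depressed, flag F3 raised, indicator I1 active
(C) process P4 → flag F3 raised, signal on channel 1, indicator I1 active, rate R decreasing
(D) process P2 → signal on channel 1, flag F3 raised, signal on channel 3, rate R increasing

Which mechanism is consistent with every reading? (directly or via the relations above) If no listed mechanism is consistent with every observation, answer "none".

D

Testing each hypothesis:
(A) mechanism M6 — parameter Y depressed ✓; signal on channel 1 ✗; flag F3 raised ✓; indicator I1 active ✗; signal on channel 3 ✗
(B) mechanism M3 — parameter Y depressed ✓; signal on channel 1 ✗; flag F3 raised ✓; indicator I1 active ✓; signal on channel 3 ✓
(C) process P4 — does not account for parameter Y depressed, signal on channel 3
(D) process P2 — accounts for every observation (parameter Y depressed by rate R increasing → parameter Y depressed)
(D) alone accounts for all the evidence.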